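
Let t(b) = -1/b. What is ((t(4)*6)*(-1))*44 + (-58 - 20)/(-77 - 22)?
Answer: 2204/33 ≈ 66.788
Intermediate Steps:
((t(4)*6)*(-1))*44 + (-58 - 20)/(-77 - 22) = ((-1/4*6)*(-1))*44 + (-58 - 20)/(-77 - 22) = ((-1*1/4*6)*(-1))*44 - 78/(-99) = (-1/4*6*(-1))*44 - 78*(-1/99) = -3/2*(-1)*44 + 26/33 = (3/2)*44 + 26/33 = 66 + 26/33 = 2204/33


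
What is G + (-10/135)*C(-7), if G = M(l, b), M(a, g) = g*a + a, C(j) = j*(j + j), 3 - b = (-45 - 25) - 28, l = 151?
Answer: 415658/27 ≈ 15395.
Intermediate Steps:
b = 101 (b = 3 - ((-45 - 25) - 28) = 3 - (-70 - 28) = 3 - 1*(-98) = 3 + 98 = 101)
C(j) = 2*j² (C(j) = j*(2*j) = 2*j²)
M(a, g) = a + a*g (M(a, g) = a*g + a = a + a*g)
G = 15402 (G = 151*(1 + 101) = 151*102 = 15402)
G + (-10/135)*C(-7) = 15402 + (-10/135)*(2*(-7)²) = 15402 + (-10*1/135)*(2*49) = 15402 - 2/27*98 = 15402 - 196/27 = 415658/27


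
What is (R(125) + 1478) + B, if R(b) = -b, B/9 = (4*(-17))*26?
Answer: -14559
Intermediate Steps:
B = -15912 (B = 9*((4*(-17))*26) = 9*(-68*26) = 9*(-1768) = -15912)
(R(125) + 1478) + B = (-1*125 + 1478) - 15912 = (-125 + 1478) - 15912 = 1353 - 15912 = -14559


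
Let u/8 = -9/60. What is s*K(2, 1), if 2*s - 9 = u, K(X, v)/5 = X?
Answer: 39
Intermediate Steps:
K(X, v) = 5*X
u = -6/5 (u = 8*(-9/60) = 8*(-9*1/60) = 8*(-3/20) = -6/5 ≈ -1.2000)
s = 39/10 (s = 9/2 + (½)*(-6/5) = 9/2 - ⅗ = 39/10 ≈ 3.9000)
s*K(2, 1) = 39*(5*2)/10 = (39/10)*10 = 39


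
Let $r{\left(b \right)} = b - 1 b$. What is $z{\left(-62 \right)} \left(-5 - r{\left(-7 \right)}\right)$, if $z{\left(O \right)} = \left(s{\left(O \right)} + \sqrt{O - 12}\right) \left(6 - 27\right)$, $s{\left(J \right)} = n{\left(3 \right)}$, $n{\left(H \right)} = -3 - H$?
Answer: $-630 + 105 i \sqrt{74} \approx -630.0 + 903.24 i$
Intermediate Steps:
$s{\left(J \right)} = -6$ ($s{\left(J \right)} = -3 - 3 = -6$)
$r{\left(b \right)} = 0$ ($r{\left(b \right)} = b - b = 0$)
$z{\left(O \right)} = 126 - 21 \sqrt{-12 + O}$ ($z{\left(O \right)} = \left(-6 + \sqrt{O - 12}\right) \left(6 - 27\right) = \left(-6 + \sqrt{-12 + O}\right) \left(-21\right) = 126 - 21 \sqrt{-12 + O}$)
$z{\left(-62 \right)} \left(-5 - r{\left(-7 \right)}\right) = \left(126 - 21 \sqrt{-12 - 62}\right) \left(-5 - 0\right) = \left(126 - 21 \sqrt{-74}\right) \left(-5 + 0\right) = \left(126 - 21 i \sqrt{74}\right) \left(-5\right) = -630 + 105 i \sqrt{74}$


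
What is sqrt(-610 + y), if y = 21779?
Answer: sqrt(21169) ≈ 145.50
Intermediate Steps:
sqrt(-610 + y) = sqrt(-610 + 21779) = sqrt(21169)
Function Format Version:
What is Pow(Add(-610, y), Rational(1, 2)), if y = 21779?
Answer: Pow(21169, Rational(1, 2)) ≈ 145.50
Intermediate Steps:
Pow(Add(-610, y), Rational(1, 2)) = Pow(Add(-610, 21779), Rational(1, 2)) = Pow(21169, Rational(1, 2))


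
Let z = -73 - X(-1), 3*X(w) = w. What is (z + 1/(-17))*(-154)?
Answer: 571186/51 ≈ 11200.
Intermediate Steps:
X(w) = w/3
z = -218/3 (z = -73 - (-1)/3 = -73 - 1*(-⅓) = -73 + ⅓ = -218/3 ≈ -72.667)
(z + 1/(-17))*(-154) = (-218/3 + 1/(-17))*(-154) = (-218/3 - 1/17)*(-154) = -3709/51*(-154) = 571186/51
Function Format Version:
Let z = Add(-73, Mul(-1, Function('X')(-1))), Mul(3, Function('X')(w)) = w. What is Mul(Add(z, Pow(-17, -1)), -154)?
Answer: Rational(571186, 51) ≈ 11200.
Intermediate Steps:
Function('X')(w) = Mul(Rational(1, 3), w)
z = Rational(-218, 3) (z = Add(-73, Mul(-1, Mul(Rational(1, 3), -1))) = Add(-73, Mul(-1, Rational(-1, 3))) = Add(-73, Rational(1, 3)) = Rational(-218, 3) ≈ -72.667)
Mul(Add(z, Pow(-17, -1)), -154) = Mul(Add(Rational(-218, 3), Pow(-17, -1)), -154) = Mul(Add(Rational(-218, 3), Rational(-1, 17)), -154) = Mul(Rational(-3709, 51), -154) = Rational(571186, 51)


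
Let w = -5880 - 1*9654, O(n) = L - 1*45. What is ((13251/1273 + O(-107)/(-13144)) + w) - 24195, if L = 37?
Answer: -83072980265/2091539 ≈ -39719.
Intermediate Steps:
O(n) = -8 (O(n) = 37 - 1*45 = 37 - 45 = -8)
w = -15534 (w = -5880 - 9654 = -15534)
((13251/1273 + O(-107)/(-13144)) + w) - 24195 = ((13251/1273 - 8/(-13144)) - 15534) - 24195 = ((13251*(1/1273) - 8*(-1/13144)) - 15534) - 24195 = ((13251/1273 + 1/1643) - 15534) - 24195 = (21772666/2091539 - 15534) - 24195 = -32468194160/2091539 - 24195 = -83072980265/2091539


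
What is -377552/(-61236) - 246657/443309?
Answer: 5438139697/969516783 ≈ 5.6091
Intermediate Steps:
-377552/(-61236) - 246657/443309 = -377552*(-1/61236) - 246657*1/443309 = 13484/2187 - 246657/443309 = 5438139697/969516783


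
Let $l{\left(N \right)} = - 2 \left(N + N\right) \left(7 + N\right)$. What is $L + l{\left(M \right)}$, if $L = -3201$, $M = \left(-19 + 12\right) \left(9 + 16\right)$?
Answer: $-120801$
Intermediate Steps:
$M = -175$ ($M = \left(-7\right) 25 = -175$)
$l{\left(N \right)} = - 4 N \left(7 + N\right)$ ($l{\left(N \right)} = - 2 \cdot 2 N \left(7 + N\right) = - 4 N \left(7 + N\right)$)
$L + l{\left(M \right)} = -3201 - - 700 \left(7 - 175\right) = -3201 - \left(-700\right) \left(-168\right) = -3201 - 117600 = -120801$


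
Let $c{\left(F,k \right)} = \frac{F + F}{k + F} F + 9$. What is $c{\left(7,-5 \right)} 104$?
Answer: $6032$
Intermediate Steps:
$c{\left(F,k \right)} = 9 + \frac{2 F^{2}}{F + k}$ ($c{\left(F,k \right)} = \frac{2 F}{F + k} F + 9 = \frac{2 F^{2}}{F + k} + 9 = 9 + \frac{2 F^{2}}{F + k}$)
$c{\left(7,-5 \right)} 104 = \frac{2 \cdot 7^{2} + 9 \cdot 7 + 9 \left(-5\right)}{7 - 5} \cdot 104 = \frac{2 \cdot 49 + 63 - 45}{2} \cdot 104 = \frac{98 + 63 - 45}{2} \cdot 104 = \frac{1}{2} \cdot 116 \cdot 104 = 58 \cdot 104 = 6032$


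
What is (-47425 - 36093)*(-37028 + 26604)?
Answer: 870591632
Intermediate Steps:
(-47425 - 36093)*(-37028 + 26604) = -83518*(-10424) = 870591632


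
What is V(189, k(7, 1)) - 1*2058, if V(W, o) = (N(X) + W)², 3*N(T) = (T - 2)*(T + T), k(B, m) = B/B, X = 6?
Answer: 39967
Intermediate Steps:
k(B, m) = 1
N(T) = 2*T*(-2 + T)/3 (N(T) = ((T - 2)*(T + T))/3 = ((-2 + T)*(2*T))/3 = (2*T*(-2 + T))/3 = 2*T*(-2 + T)/3)
V(W, o) = (16 + W)² (V(W, o) = ((⅔)*6*(-2 + 6) + W)² = ((⅔)*6*4 + W)² = (16 + W)²)
V(189, k(7, 1)) - 1*2058 = (16 + 189)² - 1*2058 = 205² - 2058 = 42025 - 2058 = 39967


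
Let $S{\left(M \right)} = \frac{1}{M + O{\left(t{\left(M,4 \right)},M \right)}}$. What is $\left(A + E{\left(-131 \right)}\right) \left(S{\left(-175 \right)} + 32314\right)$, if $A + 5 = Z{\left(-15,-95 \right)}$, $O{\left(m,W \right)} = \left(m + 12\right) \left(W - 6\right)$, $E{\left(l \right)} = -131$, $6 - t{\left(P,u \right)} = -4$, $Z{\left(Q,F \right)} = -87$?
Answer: $- \frac{29955433231}{4157} \approx -7.206 \cdot 10^{6}$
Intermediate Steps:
$t{\left(P,u \right)} = 10$ ($t{\left(P,u \right)} = 6 - -4 = 6 + 4 = 10$)
$O{\left(m,W \right)} = \left(-6 + W\right) \left(12 + m\right)$ ($O{\left(m,W \right)} = \left(12 + m\right) \left(-6 + W\right) = \left(-6 + W\right) \left(12 + m\right)$)
$A = -92$ ($A = -5 - 87 = -92$)
$S{\left(M \right)} = \frac{1}{-132 + 23 M}$ ($S{\left(M \right)} = \frac{1}{M + \left(-72 - 60 + 12 M + M 10\right)} = \frac{1}{M + \left(-72 - 60 + 12 M + 10 M\right)} = \frac{1}{M + \left(-132 + 22 M\right)} = \frac{1}{-132 + 23 M}$)
$\left(A + E{\left(-131 \right)}\right) \left(S{\left(-175 \right)} + 32314\right) = \left(-92 - 131\right) \left(\frac{1}{-132 + 23 \left(-175\right)} + 32314\right) = - 223 \left(\frac{1}{-132 - 4025} + 32314\right) = - 223 \left(\frac{1}{-4157} + 32314\right) = - 223 \left(- \frac{1}{4157} + 32314\right) = \left(-223\right) \frac{134329297}{4157} = - \frac{29955433231}{4157}$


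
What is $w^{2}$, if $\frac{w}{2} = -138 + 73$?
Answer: $16900$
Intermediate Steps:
$w = -130$ ($w = 2 \left(-138 + 73\right) = 2 \left(-65\right) = -130$)
$w^{2} = \left(-130\right)^{2} = 16900$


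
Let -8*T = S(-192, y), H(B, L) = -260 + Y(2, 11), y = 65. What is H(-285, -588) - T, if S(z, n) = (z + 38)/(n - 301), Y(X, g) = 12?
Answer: -234035/944 ≈ -247.92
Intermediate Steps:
S(z, n) = (38 + z)/(-301 + n)
H(B, L) = -248 (H(B, L) = -260 + 12 = -248)
T = -77/944 (T = -(38 - 192)/(8*(-301 + 65)) = -(-154)/(8*(-236)) = -(-1)*(-154)/1888 = -⅛*77/118 = -77/944 ≈ -0.081568)
H(-285, -588) - T = -248 - 1*(-77/944) = -248 + 77/944 = -234035/944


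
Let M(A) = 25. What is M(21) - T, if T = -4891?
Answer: 4916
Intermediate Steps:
M(21) - T = 25 - 1*(-4891) = 25 + 4891 = 4916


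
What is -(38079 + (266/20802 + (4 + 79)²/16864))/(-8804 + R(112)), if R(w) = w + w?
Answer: 6679224322057/1504953141120 ≈ 4.4382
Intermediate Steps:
R(w) = 2*w
-(38079 + (266/20802 + (4 + 79)²/16864))/(-8804 + R(112)) = -(38079 + (266/20802 + (4 + 79)²/16864))/(-8804 + 2*112) = -(38079 + (266*(1/20802) + 83²*(1/16864)))/(-8804 + 224) = -(38079 + (133/10401 + 6889*(1/16864)))/(-8580) = -(38079 + (133/10401 + 6889/16864))*(-1)/8580 = -(38079 + 73895401/175402464)*(-1)/8580 = -6679224322057*(-1)/(175402464*8580) = -1*(-6679224322057/1504953141120) = 6679224322057/1504953141120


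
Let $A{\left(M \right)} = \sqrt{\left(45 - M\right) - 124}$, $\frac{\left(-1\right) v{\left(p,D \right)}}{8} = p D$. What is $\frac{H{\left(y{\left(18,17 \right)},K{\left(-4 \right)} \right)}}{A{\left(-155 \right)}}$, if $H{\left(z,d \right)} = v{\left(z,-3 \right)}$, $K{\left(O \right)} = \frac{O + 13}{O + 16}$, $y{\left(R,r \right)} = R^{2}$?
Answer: $\frac{3888 \sqrt{19}}{19} \approx 891.97$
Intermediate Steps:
$K{\left(O \right)} = \frac{13 + O}{16 + O}$
$v{\left(p,D \right)} = - 8 D p$ ($v{\left(p,D \right)} = - 8 p D = - 8 D p$)
$A{\left(M \right)} = \sqrt{-79 - M}$
$H{\left(z,d \right)} = 24 z$ ($H{\left(z,d \right)} = \left(-8\right) \left(-3\right) z = 24 z$)
$\frac{H{\left(y{\left(18,17 \right)},K{\left(-4 \right)} \right)}}{A{\left(-155 \right)}} = \frac{24 \cdot 18^{2}}{\sqrt{-79 - -155}} = \frac{24 \cdot 324}{\sqrt{-79 + 155}} = \frac{7776}{\sqrt{76}} = \frac{7776}{2 \sqrt{19}} = 7776 \frac{\sqrt{19}}{38} = \frac{3888 \sqrt{19}}{19}$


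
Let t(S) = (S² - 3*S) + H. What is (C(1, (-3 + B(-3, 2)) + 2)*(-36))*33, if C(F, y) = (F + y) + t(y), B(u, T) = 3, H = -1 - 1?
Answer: 1188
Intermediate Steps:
H = -2
t(S) = -2 + S² - 3*S (t(S) = (S² - 3*S) - 2 = -2 + S² - 3*S)
C(F, y) = -2 + F + y² - 2*y (C(F, y) = (F + y) + (-2 + y² - 3*y) = -2 + F + y² - 2*y)
(C(1, (-3 + B(-3, 2)) + 2)*(-36))*33 = ((-2 + 1 + ((-3 + 3) + 2)² - 2*((-3 + 3) + 2))*(-36))*33 = ((-2 + 1 + (0 + 2)² - 2*(0 + 2))*(-36))*33 = ((-2 + 1 + 2² - 2*2)*(-36))*33 = ((-2 + 1 + 4 - 4)*(-36))*33 = -1*(-36)*33 = 36*33 = 1188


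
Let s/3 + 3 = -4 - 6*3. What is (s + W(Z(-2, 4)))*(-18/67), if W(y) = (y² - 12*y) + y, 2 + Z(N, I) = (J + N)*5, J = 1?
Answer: -918/67 ≈ -13.701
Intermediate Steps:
Z(N, I) = 3 + 5*N (Z(N, I) = -2 + (1 + N)*5 = -2 + (5 + 5*N) = 3 + 5*N)
s = -75 (s = -9 + 3*(-4 - 6*3) = -9 + 3*(-4 - 18) = -9 + 3*(-22) = -9 - 66 = -75)
W(y) = y² - 11*y
(s + W(Z(-2, 4)))*(-18/67) = (-75 + (3 + 5*(-2))*(-11 + (3 + 5*(-2))))*(-18/67) = (-75 + (3 - 10)*(-11 + (3 - 10)))*(-18*1/67) = (-75 - 7*(-11 - 7))*(-18/67) = (-75 - 7*(-18))*(-18/67) = (-75 + 126)*(-18/67) = 51*(-18/67) = -918/67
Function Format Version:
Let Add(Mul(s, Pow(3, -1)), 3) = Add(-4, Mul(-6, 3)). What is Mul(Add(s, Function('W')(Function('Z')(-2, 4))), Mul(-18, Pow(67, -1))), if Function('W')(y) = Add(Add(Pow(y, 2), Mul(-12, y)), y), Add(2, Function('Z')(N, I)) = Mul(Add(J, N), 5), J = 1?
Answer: Rational(-918, 67) ≈ -13.701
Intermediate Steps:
Function('Z')(N, I) = Add(3, Mul(5, N)) (Function('Z')(N, I) = Add(-2, Mul(Add(1, N), 5)) = Add(-2, Add(5, Mul(5, N))) = Add(3, Mul(5, N)))
s = -75 (s = Add(-9, Mul(3, Add(-4, Mul(-6, 3)))) = Add(-9, Mul(3, Add(-4, -18))) = Add(-9, Mul(3, -22)) = Add(-9, -66) = -75)
Function('W')(y) = Add(Pow(y, 2), Mul(-11, y))
Mul(Add(s, Function('W')(Function('Z')(-2, 4))), Mul(-18, Pow(67, -1))) = Mul(Add(-75, Mul(Add(3, Mul(5, -2)), Add(-11, Add(3, Mul(5, -2))))), Mul(-18, Pow(67, -1))) = Mul(Add(-75, Mul(Add(3, -10), Add(-11, Add(3, -10)))), Mul(-18, Rational(1, 67))) = Mul(Add(-75, Mul(-7, Add(-11, -7))), Rational(-18, 67)) = Mul(Add(-75, Mul(-7, -18)), Rational(-18, 67)) = Mul(Add(-75, 126), Rational(-18, 67)) = Mul(51, Rational(-18, 67)) = Rational(-918, 67)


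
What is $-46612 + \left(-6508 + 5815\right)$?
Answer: $-47305$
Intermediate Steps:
$-46612 + \left(-6508 + 5815\right) = -46612 - 693 = -47305$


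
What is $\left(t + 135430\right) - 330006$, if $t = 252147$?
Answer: $57571$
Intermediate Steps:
$\left(t + 135430\right) - 330006 = \left(252147 + 135430\right) - 330006 = 387577 - 330006 = 57571$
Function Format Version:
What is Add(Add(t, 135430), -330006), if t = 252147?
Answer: 57571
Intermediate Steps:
Add(Add(t, 135430), -330006) = Add(Add(252147, 135430), -330006) = Add(387577, -330006) = 57571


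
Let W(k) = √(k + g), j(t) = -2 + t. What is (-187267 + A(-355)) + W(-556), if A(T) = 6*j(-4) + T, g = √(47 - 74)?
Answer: -187658 + √(-556 + 3*I*√3) ≈ -1.8766e+5 + 23.58*I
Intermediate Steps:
g = 3*I*√3 (g = √(-27) = 3*I*√3 ≈ 5.1962*I)
W(k) = √(k + 3*I*√3)
A(T) = -36 + T (A(T) = 6*(-2 - 4) + T = 6*(-6) + T = -36 + T)
(-187267 + A(-355)) + W(-556) = (-187267 + (-36 - 355)) + √(-556 + 3*I*√3) = (-187267 - 391) + √(-556 + 3*I*√3) = -187658 + √(-556 + 3*I*√3)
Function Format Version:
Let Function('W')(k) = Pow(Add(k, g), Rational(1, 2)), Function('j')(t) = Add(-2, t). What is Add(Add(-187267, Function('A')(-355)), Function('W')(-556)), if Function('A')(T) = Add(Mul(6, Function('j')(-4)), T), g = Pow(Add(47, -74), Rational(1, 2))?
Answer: Add(-187658, Pow(Add(-556, Mul(3, I, Pow(3, Rational(1, 2)))), Rational(1, 2))) ≈ Add(-1.8766e+5, Mul(23.580, I))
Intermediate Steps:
g = Mul(3, I, Pow(3, Rational(1, 2))) (g = Pow(-27, Rational(1, 2)) = Mul(3, I, Pow(3, Rational(1, 2))) ≈ Mul(5.1962, I))
Function('W')(k) = Pow(Add(k, Mul(3, I, Pow(3, Rational(1, 2)))), Rational(1, 2))
Function('A')(T) = Add(-36, T) (Function('A')(T) = Add(Mul(6, Add(-2, -4)), T) = Add(Mul(6, -6), T) = Add(-36, T))
Add(Add(-187267, Function('A')(-355)), Function('W')(-556)) = Add(Add(-187267, Add(-36, -355)), Pow(Add(-556, Mul(3, I, Pow(3, Rational(1, 2)))), Rational(1, 2))) = Add(Add(-187267, -391), Pow(Add(-556, Mul(3, I, Pow(3, Rational(1, 2)))), Rational(1, 2))) = Add(-187658, Pow(Add(-556, Mul(3, I, Pow(3, Rational(1, 2)))), Rational(1, 2)))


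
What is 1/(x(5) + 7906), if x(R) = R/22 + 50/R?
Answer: 22/174157 ≈ 0.00012632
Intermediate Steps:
x(R) = 50/R + R/22 (x(R) = R*(1/22) + 50/R = R/22 + 50/R = 50/R + R/22)
1/(x(5) + 7906) = 1/((50/5 + (1/22)*5) + 7906) = 1/((50*(⅕) + 5/22) + 7906) = 1/((10 + 5/22) + 7906) = 1/(225/22 + 7906) = 1/(174157/22) = 22/174157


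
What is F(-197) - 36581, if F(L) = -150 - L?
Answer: -36534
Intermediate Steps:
F(-197) - 36581 = (-150 - 1*(-197)) - 36581 = (-150 + 197) - 36581 = 47 - 36581 = -36534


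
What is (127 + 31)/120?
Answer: 79/60 ≈ 1.3167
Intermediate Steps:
(127 + 31)/120 = 158*(1/120) = 79/60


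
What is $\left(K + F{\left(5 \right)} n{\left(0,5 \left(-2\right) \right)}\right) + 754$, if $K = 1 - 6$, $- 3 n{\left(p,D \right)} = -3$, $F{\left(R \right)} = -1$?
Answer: $748$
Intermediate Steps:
$n{\left(p,D \right)} = 1$ ($n{\left(p,D \right)} = \left(- \frac{1}{3}\right) \left(-3\right) = 1$)
$K = -5$ ($K = 1 - 6 = -5$)
$\left(K + F{\left(5 \right)} n{\left(0,5 \left(-2\right) \right)}\right) + 754 = \left(-5 - 1\right) + 754 = -6 + 754 = 748$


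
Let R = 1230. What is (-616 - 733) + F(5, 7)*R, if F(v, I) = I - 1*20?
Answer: -17339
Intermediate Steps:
F(v, I) = -20 + I (F(v, I) = I - 20 = -20 + I)
(-616 - 733) + F(5, 7)*R = (-616 - 733) + (-20 + 7)*1230 = -1349 - 13*1230 = -1349 - 15990 = -17339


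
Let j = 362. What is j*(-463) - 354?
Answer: -167960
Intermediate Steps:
j*(-463) - 354 = 362*(-463) - 354 = -167606 - 354 = -167960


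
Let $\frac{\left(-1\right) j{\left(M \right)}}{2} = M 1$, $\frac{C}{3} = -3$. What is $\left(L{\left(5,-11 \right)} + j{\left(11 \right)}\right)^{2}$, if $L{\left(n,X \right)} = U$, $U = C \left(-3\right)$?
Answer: $25$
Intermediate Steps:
$C = -9$ ($C = 3 \left(-3\right) = -9$)
$U = 27$ ($U = \left(-9\right) \left(-3\right) = 27$)
$j{\left(M \right)} = - 2 M$ ($j{\left(M \right)} = - 2 M 1 = - 2 M$)
$L{\left(n,X \right)} = 27$
$\left(L{\left(5,-11 \right)} + j{\left(11 \right)}\right)^{2} = \left(27 - 22\right)^{2} = 5^{2} = 25$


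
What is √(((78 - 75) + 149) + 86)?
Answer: √238 ≈ 15.427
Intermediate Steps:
√(((78 - 75) + 149) + 86) = √((3 + 149) + 86) = √(152 + 86) = √238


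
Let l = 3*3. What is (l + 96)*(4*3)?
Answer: 1260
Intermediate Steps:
l = 9
(l + 96)*(4*3) = (9 + 96)*(4*3) = 105*12 = 1260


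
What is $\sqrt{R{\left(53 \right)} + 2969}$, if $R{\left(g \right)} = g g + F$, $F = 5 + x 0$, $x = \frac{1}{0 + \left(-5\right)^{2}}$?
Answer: $\sqrt{5783} \approx 76.046$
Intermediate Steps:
$x = \frac{1}{25}$ ($x = \frac{1}{0 + 25} = \frac{1}{25} \approx 0.04$)
$F = 5$ ($F = 5 + \frac{1}{25} \cdot 0 = 5 + 0 = 5$)
$R{\left(g \right)} = 5 + g^{2}$ ($R{\left(g \right)} = g g + 5 = g^{2} + 5 = 5 + g^{2}$)
$\sqrt{R{\left(53 \right)} + 2969} = \sqrt{\left(5 + 53^{2}\right) + 2969} = \sqrt{\left(5 + 2809\right) + 2969} = \sqrt{2814 + 2969} = \sqrt{5783}$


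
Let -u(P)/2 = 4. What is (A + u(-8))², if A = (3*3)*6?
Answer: 2116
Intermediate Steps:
A = 54 (A = 9*6 = 54)
u(P) = -8 (u(P) = -2*4 = -8)
(A + u(-8))² = (54 - 8)² = 46² = 2116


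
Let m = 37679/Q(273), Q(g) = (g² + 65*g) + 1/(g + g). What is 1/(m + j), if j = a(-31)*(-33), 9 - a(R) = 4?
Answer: -50381605/8292392091 ≈ -0.0060756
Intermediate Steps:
a(R) = 5 (a(R) = 9 - 1*4 = 9 - 4 = 5)
Q(g) = g² + 1/(2*g) + 65*g (Q(g) = (g² + 65*g) + 1/(2*g) = g² + 1/(2*g) + 65*g)
j = -165 (j = 5*(-33) = -165)
m = 20572734/50381605 (m = 37679/(273² + (½)/273 + 65*273) = 37679/(74529 + (½)*(1/273) + 17745) = 37679/(74529 + 1/546 + 17745) = 37679/(50381605/546) = 37679*(546/50381605) = 20572734/50381605 ≈ 0.40834)
1/(m + j) = 1/(20572734/50381605 - 165) = 1/(-8292392091/50381605) = -50381605/8292392091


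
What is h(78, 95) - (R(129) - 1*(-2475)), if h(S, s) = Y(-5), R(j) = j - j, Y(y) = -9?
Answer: -2484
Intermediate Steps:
R(j) = 0
h(S, s) = -9
h(78, 95) - (R(129) - 1*(-2475)) = -9 - (0 - 1*(-2475)) = -9 - (0 + 2475) = -9 - 1*2475 = -9 - 2475 = -2484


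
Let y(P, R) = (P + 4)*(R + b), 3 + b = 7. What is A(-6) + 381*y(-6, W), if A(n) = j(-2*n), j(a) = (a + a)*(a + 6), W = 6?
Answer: -7188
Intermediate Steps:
b = 4 (b = -3 + 7 = 4)
j(a) = 2*a*(6 + a) (j(a) = (2*a)*(6 + a) = 2*a*(6 + a))
y(P, R) = (4 + P)*(4 + R) (y(P, R) = (P + 4)*(R + 4) = (4 + P)*(4 + R))
A(n) = -4*n*(6 - 2*n) (A(n) = 2*(-2*n)*(6 - 2*n) = -4*n*(6 - 2*n))
A(-6) + 381*y(-6, W) = 8*(-6)*(-3 - 6) + 381*(16 + 4*(-6) + 4*6 - 6*6) = 8*(-6)*(-9) + 381*(16 - 24 + 24 - 36) = 432 + 381*(-20) = 432 - 7620 = -7188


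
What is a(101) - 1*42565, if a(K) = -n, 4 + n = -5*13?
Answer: -42496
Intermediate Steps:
n = -69 (n = -4 - 5*13 = -4 - 65 = -69)
a(K) = 69 (a(K) = -1*(-69) = 69)
a(101) - 1*42565 = 69 - 1*42565 = 69 - 42565 = -42496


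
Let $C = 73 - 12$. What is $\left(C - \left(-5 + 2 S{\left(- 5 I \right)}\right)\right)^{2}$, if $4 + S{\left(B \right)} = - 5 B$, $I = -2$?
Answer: $30276$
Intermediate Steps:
$S{\left(B \right)} = -4 - 5 B$
$C = 61$ ($C = 73 - 12 = 61$)
$\left(C - \left(-5 + 2 S{\left(- 5 I \right)}\right)\right)^{2} = \left(61 - \left(-5 + 2 \left(-4 - 5 \left(\left(-5\right) \left(-2\right)\right)\right)\right)\right)^{2} = \left(61 - \left(-5 + 2 \left(-4 - 50\right)\right)\right)^{2} = \left(61 + \left(\left(-2\right) \left(-54\right) + 5\right)\right)^{2} = \left(61 + \left(108 + 5\right)\right)^{2} = \left(61 + 113\right)^{2} = 174^{2} = 30276$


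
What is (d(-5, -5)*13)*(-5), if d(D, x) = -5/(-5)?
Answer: -65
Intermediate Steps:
d(D, x) = 1 (d(D, x) = -5*(-⅕) = 1)
(d(-5, -5)*13)*(-5) = (1*13)*(-5) = 13*(-5) = -65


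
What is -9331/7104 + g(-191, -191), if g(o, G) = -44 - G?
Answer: 1034957/7104 ≈ 145.69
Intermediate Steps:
-9331/7104 + g(-191, -191) = -9331/7104 + (-44 - 1*(-191)) = -9331*1/7104 + (-44 + 191) = -9331/7104 + 147 = 1034957/7104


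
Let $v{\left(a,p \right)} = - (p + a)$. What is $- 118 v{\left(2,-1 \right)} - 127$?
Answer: $-9$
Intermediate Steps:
$v{\left(a,p \right)} = - a - p$ ($v{\left(a,p \right)} = - (a + p) = - a - p$)
$- 118 v{\left(2,-1 \right)} - 127 = - 118 \left(\left(-1\right) 2 - -1\right) - 127 = - 118 \left(-2 + 1\right) - 127 = \left(-118\right) \left(-1\right) - 127 = 118 - 127 = -9$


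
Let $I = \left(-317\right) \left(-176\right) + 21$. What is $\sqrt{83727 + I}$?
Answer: $2 \sqrt{34885} \approx 373.55$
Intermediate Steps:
$I = 55813$ ($I = 55792 + 21 = 55813$)
$\sqrt{83727 + I} = \sqrt{83727 + 55813} = \sqrt{139540} = 2 \sqrt{34885}$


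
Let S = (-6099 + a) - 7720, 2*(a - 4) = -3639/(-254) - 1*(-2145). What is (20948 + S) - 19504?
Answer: -5735999/508 ≈ -11291.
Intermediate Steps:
a = 550501/508 (a = 4 + (-3639/(-254) - 1*(-2145))/2 = 4 + (-3639*(-1/254) + 2145)/2 = 4 + (3639/254 + 2145)/2 = 4 + (½)*(548469/254) = 4 + 548469/508 = 550501/508 ≈ 1083.7)
S = -6469551/508 (S = (-6099 + 550501/508) - 7720 = -2547791/508 - 7720 = -6469551/508 ≈ -12735.)
(20948 + S) - 19504 = (20948 - 6469551/508) - 19504 = 4172033/508 - 19504 = -5735999/508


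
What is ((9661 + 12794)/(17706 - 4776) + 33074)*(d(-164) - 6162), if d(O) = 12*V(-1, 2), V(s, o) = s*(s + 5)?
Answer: -88527539925/431 ≈ -2.0540e+8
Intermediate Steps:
V(s, o) = s*(5 + s)
d(O) = -48 (d(O) = 12*(-(5 - 1)) = 12*(-1*4) = 12*(-4) = -48)
((9661 + 12794)/(17706 - 4776) + 33074)*(d(-164) - 6162) = ((9661 + 12794)/(17706 - 4776) + 33074)*(-48 - 6162) = (22455/12930 + 33074)*(-6210) = (22455*(1/12930) + 33074)*(-6210) = (1497/862 + 33074)*(-6210) = (28511285/862)*(-6210) = -88527539925/431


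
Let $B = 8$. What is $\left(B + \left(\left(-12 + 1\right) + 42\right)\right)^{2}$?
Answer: $1521$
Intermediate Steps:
$\left(B + \left(\left(-12 + 1\right) + 42\right)\right)^{2} = \left(8 + \left(\left(-12 + 1\right) + 42\right)\right)^{2} = \left(8 + \left(-11 + 42\right)\right)^{2} = \left(8 + 31\right)^{2} = 39^{2} = 1521$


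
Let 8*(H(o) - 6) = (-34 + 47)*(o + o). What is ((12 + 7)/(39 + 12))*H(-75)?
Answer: -6023/68 ≈ -88.573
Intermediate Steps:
H(o) = 6 + 13*o/4 (H(o) = 6 + ((-34 + 47)*(o + o))/8 = 6 + (13*(2*o))/8 = 6 + (26*o)/8 = 6 + 13*o/4)
((12 + 7)/(39 + 12))*H(-75) = ((12 + 7)/(39 + 12))*(6 + (13/4)*(-75)) = (19/51)*(6 - 975/4) = (19*(1/51))*(-951/4) = (19/51)*(-951/4) = -6023/68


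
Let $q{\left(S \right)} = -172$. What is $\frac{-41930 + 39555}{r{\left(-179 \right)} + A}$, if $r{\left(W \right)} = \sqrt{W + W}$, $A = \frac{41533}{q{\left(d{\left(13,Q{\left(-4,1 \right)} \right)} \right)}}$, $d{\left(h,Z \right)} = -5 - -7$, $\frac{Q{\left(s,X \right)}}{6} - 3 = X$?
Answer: $\frac{16966230500}{1735581161} + \frac{70262000 i \sqrt{358}}{1735581161} \approx 9.7755 + 0.76598 i$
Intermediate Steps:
$Q{\left(s,X \right)} = 18 + 6 X$
$d{\left(h,Z \right)} = 2$ ($d{\left(h,Z \right)} = -5 + 7 = 2$)
$A = - \frac{41533}{172}$ ($A = \frac{41533}{-172} = 41533 \left(- \frac{1}{172}\right) = - \frac{41533}{172} \approx -241.47$)
$r{\left(W \right)} = \sqrt{2} \sqrt{W}$ ($r{\left(W \right)} = \sqrt{2 W} = \sqrt{2} \sqrt{W}$)
$\frac{-41930 + 39555}{r{\left(-179 \right)} + A} = \frac{-41930 + 39555}{\sqrt{2} \sqrt{-179} - \frac{41533}{172}} = - \frac{2375}{\sqrt{2} i \sqrt{179} - \frac{41533}{172}} = - \frac{2375}{i \sqrt{358} - \frac{41533}{172}} = - \frac{2375}{- \frac{41533}{172} + i \sqrt{358}}$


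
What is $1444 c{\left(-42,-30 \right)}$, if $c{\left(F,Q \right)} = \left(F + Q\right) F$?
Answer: $4366656$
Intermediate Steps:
$c{\left(F,Q \right)} = F \left(F + Q\right)$
$1444 c{\left(-42,-30 \right)} = 1444 \left(- 42 \left(-42 - 30\right)\right) = 1444 \left(\left(-42\right) \left(-72\right)\right) = 1444 \cdot 3024 = 4366656$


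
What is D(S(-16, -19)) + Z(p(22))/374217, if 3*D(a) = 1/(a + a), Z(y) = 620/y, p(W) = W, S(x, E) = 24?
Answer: 1387009/197586576 ≈ 0.0070198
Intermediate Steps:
D(a) = 1/(6*a) (D(a) = 1/(3*(a + a)) = 1/(3*((2*a))) = (1/(2*a))/3 = 1/(6*a))
D(S(-16, -19)) + Z(p(22))/374217 = (⅙)/24 + (620/22)/374217 = (⅙)*(1/24) + (620*(1/22))*(1/374217) = 1/144 + (310/11)*(1/374217) = 1/144 + 310/4116387 = 1387009/197586576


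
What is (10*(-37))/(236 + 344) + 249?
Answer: 14405/58 ≈ 248.36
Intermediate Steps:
(10*(-37))/(236 + 344) + 249 = -370/580 + 249 = -370*1/580 + 249 = -37/58 + 249 = 14405/58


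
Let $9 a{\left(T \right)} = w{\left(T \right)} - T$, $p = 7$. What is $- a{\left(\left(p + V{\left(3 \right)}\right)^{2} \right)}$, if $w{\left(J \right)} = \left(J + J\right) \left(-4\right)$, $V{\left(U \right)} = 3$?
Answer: $100$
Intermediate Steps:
$w{\left(J \right)} = - 8 J$ ($w{\left(J \right)} = 2 J \left(-4\right) = - 8 J$)
$a{\left(T \right)} = - T$ ($a{\left(T \right)} = \frac{- 8 T - T}{9} = \frac{\left(-9\right) T}{9} = - T$)
$- a{\left(\left(p + V{\left(3 \right)}\right)^{2} \right)} = - \left(-1\right) \left(7 + 3\right)^{2} = - \left(-1\right) 10^{2} = - \left(-1\right) 100 = \left(-1\right) \left(-100\right) = 100$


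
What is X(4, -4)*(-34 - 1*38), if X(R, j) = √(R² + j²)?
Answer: -288*√2 ≈ -407.29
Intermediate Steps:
X(4, -4)*(-34 - 1*38) = √(4² + (-4)²)*(-34 - 1*38) = √(16 + 16)*(-34 - 38) = √32*(-72) = (4*√2)*(-72) = -288*√2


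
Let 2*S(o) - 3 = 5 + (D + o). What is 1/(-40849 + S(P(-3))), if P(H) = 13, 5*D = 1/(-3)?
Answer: -15/612578 ≈ -2.4487e-5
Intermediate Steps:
D = -1/15 (D = (1/5)/(-3) = (1/5)*(-1/3) = -1/15 ≈ -0.066667)
S(o) = 119/30 + o/2 (S(o) = 3/2 + (5 + (-1/15 + o))/2 = 3/2 + (74/15 + o)/2 = 3/2 + (37/15 + o/2) = 119/30 + o/2)
1/(-40849 + S(P(-3))) = 1/(-40849 + (119/30 + (1/2)*13)) = 1/(-40849 + (119/30 + 13/2)) = 1/(-40849 + 157/15) = 1/(-612578/15) = -15/612578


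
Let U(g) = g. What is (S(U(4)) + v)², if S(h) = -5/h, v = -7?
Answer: 1089/16 ≈ 68.063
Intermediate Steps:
(S(U(4)) + v)² = (-5/4 - 7)² = (-33/4)² = 1089/16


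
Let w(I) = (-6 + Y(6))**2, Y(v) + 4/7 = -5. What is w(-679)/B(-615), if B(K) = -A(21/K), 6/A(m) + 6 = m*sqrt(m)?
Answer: 6561/49 + 2187*I*sqrt(1435)/588350 ≈ 133.9 + 0.14081*I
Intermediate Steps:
Y(v) = -39/7 (Y(v) = -4/7 - 5 = -39/7)
w(I) = 6561/49 (w(I) = (-6 - 39/7)**2 = (-81/7)**2 = 6561/49)
A(m) = 6/(-6 + m**(3/2)) (A(m) = 6/(-6 + m*sqrt(m)) = 6/(-6 + m**(3/2)))
B(K) = -6/(-6 + 21*sqrt(21)*(1/K)**(3/2)) (B(K) = -6/(-6 + (21/K)**(3/2)) = -6/(-6 + 21*sqrt(21)*(1/K)**(3/2)))
w(-679)/B(-615) = 6561/(49*((-2/(-2 + 7*sqrt(21)*(1/(-615))**(3/2))))) = 6561/(49*((-2/(-2 + 7*sqrt(21)*(-1/615)**(3/2))))) = 6561/(49*((-2/(-2 + 7*sqrt(21)*(-I*sqrt(615)/378225))))) = 6561/(49*((-2/(-2 - 7*I*sqrt(1435)/126075)))) = 6561*(1 + 7*I*sqrt(1435)/252150)/49 = 6561/49 + 2187*I*sqrt(1435)/588350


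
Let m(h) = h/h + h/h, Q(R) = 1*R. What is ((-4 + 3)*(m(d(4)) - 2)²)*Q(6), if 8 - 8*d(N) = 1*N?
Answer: 0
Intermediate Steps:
d(N) = 1 - N/8
Q(R) = R
m(h) = 2 (m(h) = 1 + 1 = 2)
((-4 + 3)*(m(d(4)) - 2)²)*Q(6) = ((-4 + 3)*(2 - 2)²)*6 = -1*0²*6 = -1*0*6 = 0*6 = 0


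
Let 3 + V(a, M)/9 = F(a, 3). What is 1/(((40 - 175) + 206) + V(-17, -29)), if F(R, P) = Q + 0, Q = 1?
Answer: 1/53 ≈ 0.018868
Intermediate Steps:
F(R, P) = 1 (F(R, P) = 1 + 0 = 1)
V(a, M) = -18 (V(a, M) = -27 + 9*1 = -27 + 9 = -18)
1/(((40 - 175) + 206) + V(-17, -29)) = 1/(((40 - 175) + 206) - 18) = 1/((-135 + 206) - 18) = 1/(71 - 18) = 1/53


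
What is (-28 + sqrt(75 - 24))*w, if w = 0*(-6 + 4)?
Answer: 0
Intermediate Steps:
w = 0 (w = 0*(-2) = 0)
(-28 + sqrt(75 - 24))*w = (-28 + sqrt(75 - 24))*0 = (-28 + sqrt(51))*0 = 0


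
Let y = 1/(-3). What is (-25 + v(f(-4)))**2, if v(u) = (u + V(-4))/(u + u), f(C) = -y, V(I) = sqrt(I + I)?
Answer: 2329/4 - 147*I*sqrt(2) ≈ 582.25 - 207.89*I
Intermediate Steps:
y = -1/3 ≈ -0.33333
V(I) = sqrt(2)*sqrt(I) (V(I) = sqrt(2*I) = sqrt(2)*sqrt(I))
f(C) = 1/3 (f(C) = -1*(-1/3) = 1/3)
v(u) = (u + 2*I*sqrt(2))/(2*u) (v(u) = (u + sqrt(2)*sqrt(-4))/(u + u) = (u + sqrt(2)*(2*I))/((2*u)) = (u + 2*I*sqrt(2))*(1/(2*u)) = (u + 2*I*sqrt(2))/(2*u))
(-25 + v(f(-4)))**2 = (-25 + ((1/2)*(1/3) + I*sqrt(2))/(1/3))**2 = (-25 + 3*(1/6 + I*sqrt(2)))**2 = (-25 + (1/2 + 3*I*sqrt(2)))**2 = (-49/2 + 3*I*sqrt(2))**2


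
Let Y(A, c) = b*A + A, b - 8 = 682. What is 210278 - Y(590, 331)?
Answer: -197412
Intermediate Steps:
b = 690 (b = 8 + 682 = 690)
Y(A, c) = 691*A (Y(A, c) = 690*A + A = 691*A)
210278 - Y(590, 331) = 210278 - 691*590 = 210278 - 1*407690 = 210278 - 407690 = -197412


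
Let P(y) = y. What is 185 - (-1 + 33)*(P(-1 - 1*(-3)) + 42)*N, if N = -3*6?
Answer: 25529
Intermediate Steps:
N = -18
185 - (-1 + 33)*(P(-1 - 1*(-3)) + 42)*N = 185 - (-1 + 33)*((-1 - 1*(-3)) + 42)*(-18) = 185 - 32*((-1 + 3) + 42)*(-18) = 185 - 32*(2 + 42)*(-18) = 185 - 32*44*(-18) = 185 - 1408*(-18) = 185 - 1*(-25344) = 185 + 25344 = 25529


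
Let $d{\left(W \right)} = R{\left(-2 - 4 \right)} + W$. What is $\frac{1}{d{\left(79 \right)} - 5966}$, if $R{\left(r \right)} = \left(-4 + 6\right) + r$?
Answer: $- \frac{1}{5891} \approx -0.00016975$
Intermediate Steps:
$R{\left(r \right)} = 2 + r$
$d{\left(W \right)} = -4 + W$ ($d{\left(W \right)} = \left(2 - 6\right) + W = -4 + W$)
$\frac{1}{d{\left(79 \right)} - 5966} = \frac{1}{\left(-4 + 79\right) - 5966} = \frac{1}{75 - 5966} = \frac{1}{-5891} = - \frac{1}{5891}$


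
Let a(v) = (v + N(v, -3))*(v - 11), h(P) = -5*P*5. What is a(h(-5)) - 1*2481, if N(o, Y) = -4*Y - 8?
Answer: 12225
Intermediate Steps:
h(P) = -25*P
N(o, Y) = -8 - 4*Y
a(v) = (-11 + v)*(4 + v) (a(v) = (v + (-8 - 4*(-3)))*(v - 11) = (v + (-8 + 12))*(-11 + v) = (v + 4)*(-11 + v) = (4 + v)*(-11 + v) = (-11 + v)*(4 + v))
a(h(-5)) - 1*2481 = (-44 + (-25*(-5))² - (-175)*(-5)) - 1*2481 = (-44 + 125² - 7*125) - 2481 = (-44 + 15625 - 875) - 2481 = 14706 - 2481 = 12225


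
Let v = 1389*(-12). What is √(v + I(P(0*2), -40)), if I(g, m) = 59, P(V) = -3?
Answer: I*√16609 ≈ 128.88*I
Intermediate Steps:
v = -16668
√(v + I(P(0*2), -40)) = √(-16668 + 59) = √(-16609) = I*√16609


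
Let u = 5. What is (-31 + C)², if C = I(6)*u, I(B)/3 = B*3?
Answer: 57121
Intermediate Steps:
I(B) = 9*B (I(B) = 3*(B*3) = 3*(3*B) = 9*B)
C = 270 (C = (9*6)*5 = 54*5 = 270)
(-31 + C)² = (-31 + 270)² = 239² = 57121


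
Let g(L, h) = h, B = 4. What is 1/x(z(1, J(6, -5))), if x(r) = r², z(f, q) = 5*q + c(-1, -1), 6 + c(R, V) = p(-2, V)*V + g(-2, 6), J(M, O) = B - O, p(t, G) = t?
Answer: 1/2209 ≈ 0.00045269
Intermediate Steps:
J(M, O) = 4 - O
c(R, V) = -2*V (c(R, V) = -6 + (-2*V + 6) = -6 + (6 - 2*V) = -2*V)
z(f, q) = 2 + 5*q (z(f, q) = 5*q - 2*(-1) = 5*q + 2 = 2 + 5*q)
1/x(z(1, J(6, -5))) = 1/((2 + 5*(4 - 1*(-5)))²) = 1/((2 + 5*(4 + 5))²) = 1/((2 + 5*9)²) = 1/((2 + 45)²) = 1/(47²) = 1/2209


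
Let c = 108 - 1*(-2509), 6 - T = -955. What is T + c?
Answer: 3578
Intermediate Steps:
T = 961 (T = 6 - 1*(-955) = 6 + 955 = 961)
c = 2617 (c = 108 + 2509 = 2617)
T + c = 961 + 2617 = 3578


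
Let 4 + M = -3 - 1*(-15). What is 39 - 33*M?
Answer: -225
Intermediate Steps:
M = 8 (M = -4 + (-3 - 1*(-15)) = -4 + (-3 + 15) = -4 + 12 = 8)
39 - 33*M = 39 - 33*8 = 39 - 264 = -225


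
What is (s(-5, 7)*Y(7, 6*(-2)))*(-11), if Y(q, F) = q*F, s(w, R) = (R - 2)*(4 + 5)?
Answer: 41580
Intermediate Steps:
s(w, R) = -18 + 9*R (s(w, R) = (-2 + R)*9 = -18 + 9*R)
Y(q, F) = F*q
(s(-5, 7)*Y(7, 6*(-2)))*(-11) = ((-18 + 9*7)*((6*(-2))*7))*(-11) = ((-18 + 63)*(-12*7))*(-11) = (45*(-84))*(-11) = -3780*(-11) = 41580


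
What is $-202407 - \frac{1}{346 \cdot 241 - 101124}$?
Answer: $- \frac{3590295365}{17738} \approx -2.0241 \cdot 10^{5}$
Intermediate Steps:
$-202407 - \frac{1}{346 \cdot 241 - 101124} = -202407 - \frac{1}{83386 - 101124} = -202407 - \frac{1}{-17738} = -202407 - - \frac{1}{17738} = -202407 + \frac{1}{17738} = - \frac{3590295365}{17738}$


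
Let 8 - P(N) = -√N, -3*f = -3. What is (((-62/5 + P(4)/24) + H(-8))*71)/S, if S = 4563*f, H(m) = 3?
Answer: -38269/273780 ≈ -0.13978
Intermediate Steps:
f = 1 (f = -⅓*(-3) = 1)
P(N) = 8 + √N (P(N) = 8 - (-1)*√N = 8 + √N)
S = 4563 (S = 4563*1 = 4563)
(((-62/5 + P(4)/24) + H(-8))*71)/S = (((-62/5 + (8 + √4)/24) + 3)*71)/4563 = (((-62*⅕ + (8 + 2)*(1/24)) + 3)*71)*(1/4563) = (((-62/5 + 10*(1/24)) + 3)*71)*(1/4563) = (((-62/5 + 5/12) + 3)*71)*(1/4563) = ((-719/60 + 3)*71)*(1/4563) = -539/60*71*(1/4563) = -38269/60*1/4563 = -38269/273780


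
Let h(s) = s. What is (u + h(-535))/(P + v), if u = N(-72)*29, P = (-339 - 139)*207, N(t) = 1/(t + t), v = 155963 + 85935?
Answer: -77069/20585088 ≈ -0.0037439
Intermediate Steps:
v = 241898
N(t) = 1/(2*t)
P = -98946 (P = -478*207 = -98946)
u = -29/144 (u = ((1/2)/(-72))*29 = ((1/2)*(-1/72))*29 = -1/144*29 = -29/144 ≈ -0.20139)
(u + h(-535))/(P + v) = (-29/144 - 535)/(-98946 + 241898) = -77069/144/142952 = -77069/144*1/142952 = -77069/20585088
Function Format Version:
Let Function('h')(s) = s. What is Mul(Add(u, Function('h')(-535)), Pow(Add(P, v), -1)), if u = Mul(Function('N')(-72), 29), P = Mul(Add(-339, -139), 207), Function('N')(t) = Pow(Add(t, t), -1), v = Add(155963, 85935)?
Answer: Rational(-77069, 20585088) ≈ -0.0037439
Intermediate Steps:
v = 241898
Function('N')(t) = Mul(Rational(1, 2), Pow(t, -1)) (Function('N')(t) = Pow(Mul(2, t), -1) = Mul(Rational(1, 2), Pow(t, -1)))
P = -98946 (P = Mul(-478, 207) = -98946)
u = Rational(-29, 144) (u = Mul(Mul(Rational(1, 2), Pow(-72, -1)), 29) = Mul(Mul(Rational(1, 2), Rational(-1, 72)), 29) = Mul(Rational(-1, 144), 29) = Rational(-29, 144) ≈ -0.20139)
Mul(Add(u, Function('h')(-535)), Pow(Add(P, v), -1)) = Mul(Add(Rational(-29, 144), -535), Pow(Add(-98946, 241898), -1)) = Mul(Rational(-77069, 144), Pow(142952, -1)) = Mul(Rational(-77069, 144), Rational(1, 142952)) = Rational(-77069, 20585088)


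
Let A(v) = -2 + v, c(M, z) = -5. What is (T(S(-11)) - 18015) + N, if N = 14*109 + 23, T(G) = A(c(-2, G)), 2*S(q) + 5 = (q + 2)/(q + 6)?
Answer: -16473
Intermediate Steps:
S(q) = -5/2 + (2 + q)/(2*(6 + q)) (S(q) = -5/2 + ((q + 2)/(q + 6))/2 = -5/2 + ((2 + q)/(6 + q))/2 = -5/2 + (2 + q)/(2*(6 + q)))
T(G) = -7 (T(G) = -2 - 5 = -7)
N = 1549 (N = 1526 + 23 = 1549)
(T(S(-11)) - 18015) + N = (-7 - 18015) + 1549 = -18022 + 1549 = -16473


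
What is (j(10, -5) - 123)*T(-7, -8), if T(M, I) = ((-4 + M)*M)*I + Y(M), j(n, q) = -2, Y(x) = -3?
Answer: 77375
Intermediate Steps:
T(M, I) = -3 + I*M*(-4 + M) (T(M, I) = ((-4 + M)*M)*I - 3 = (M*(-4 + M))*I - 3 = I*M*(-4 + M) - 3 = -3 + I*M*(-4 + M))
(j(10, -5) - 123)*T(-7, -8) = (-2 - 123)*(-3 - 8*(-7)² - 4*(-8)*(-7)) = -125*(-3 - 8*49 - 224) = -125*(-3 - 392 - 224) = -125*(-619) = 77375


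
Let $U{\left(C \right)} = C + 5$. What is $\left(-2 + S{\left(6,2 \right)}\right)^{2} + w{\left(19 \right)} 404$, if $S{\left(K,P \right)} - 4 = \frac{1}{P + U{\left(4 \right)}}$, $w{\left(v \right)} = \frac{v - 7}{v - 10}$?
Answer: $\frac{197123}{363} \approx 543.04$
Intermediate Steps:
$U{\left(C \right)} = 5 + C$
$w{\left(v \right)} = \frac{-7 + v}{-10 + v}$
$S{\left(K,P \right)} = 4 + \frac{1}{9 + P}$ ($S{\left(K,P \right)} = 4 + \frac{1}{P + \left(5 + 4\right)} = 4 + \frac{1}{P + 9} = 4 + \frac{1}{9 + P}$)
$\left(-2 + S{\left(6,2 \right)}\right)^{2} + w{\left(19 \right)} 404 = \left(-2 + \frac{37 + 4 \cdot 2}{9 + 2}\right)^{2} + \frac{-7 + 19}{-10 + 19} \cdot 404 = \left(-2 + \frac{37 + 8}{11}\right)^{2} + \frac{1}{9} \cdot 12 \cdot 404 = \left(-2 + \frac{1}{11} \cdot 45\right)^{2} + \frac{1}{9} \cdot 12 \cdot 404 = \left(-2 + \frac{45}{11}\right)^{2} + \frac{4}{3} \cdot 404 = \left(\frac{23}{11}\right)^{2} + \frac{1616}{3} = \frac{529}{121} + \frac{1616}{3} = \frac{197123}{363}$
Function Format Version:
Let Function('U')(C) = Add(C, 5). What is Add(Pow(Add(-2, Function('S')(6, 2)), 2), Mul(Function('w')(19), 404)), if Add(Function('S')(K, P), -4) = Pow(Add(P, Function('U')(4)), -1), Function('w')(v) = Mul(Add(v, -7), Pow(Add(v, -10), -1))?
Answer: Rational(197123, 363) ≈ 543.04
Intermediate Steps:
Function('U')(C) = Add(5, C)
Function('w')(v) = Mul(Pow(Add(-10, v), -1), Add(-7, v)) (Function('w')(v) = Mul(Add(-7, v), Pow(Add(-10, v), -1)) = Mul(Pow(Add(-10, v), -1), Add(-7, v)))
Function('S')(K, P) = Add(4, Pow(Add(9, P), -1)) (Function('S')(K, P) = Add(4, Pow(Add(P, Add(5, 4)), -1)) = Add(4, Pow(Add(P, 9), -1)) = Add(4, Pow(Add(9, P), -1)))
Add(Pow(Add(-2, Function('S')(6, 2)), 2), Mul(Function('w')(19), 404)) = Add(Pow(Add(-2, Mul(Pow(Add(9, 2), -1), Add(37, Mul(4, 2)))), 2), Mul(Mul(Pow(Add(-10, 19), -1), Add(-7, 19)), 404)) = Add(Pow(Add(-2, Mul(Pow(11, -1), Add(37, 8))), 2), Mul(Mul(Pow(9, -1), 12), 404)) = Add(Pow(Add(-2, Mul(Rational(1, 11), 45)), 2), Mul(Mul(Rational(1, 9), 12), 404)) = Add(Pow(Add(-2, Rational(45, 11)), 2), Mul(Rational(4, 3), 404)) = Add(Pow(Rational(23, 11), 2), Rational(1616, 3)) = Add(Rational(529, 121), Rational(1616, 3)) = Rational(197123, 363)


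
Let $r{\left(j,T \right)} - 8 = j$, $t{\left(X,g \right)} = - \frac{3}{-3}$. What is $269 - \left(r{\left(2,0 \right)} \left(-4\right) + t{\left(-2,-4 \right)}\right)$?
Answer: $308$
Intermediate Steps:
$t{\left(X,g \right)} = 1$ ($t{\left(X,g \right)} = \left(-3\right) \left(- \frac{1}{3}\right) = 1$)
$r{\left(j,T \right)} = 8 + j$
$269 - \left(r{\left(2,0 \right)} \left(-4\right) + t{\left(-2,-4 \right)}\right) = 269 - \left(\left(8 + 2\right) \left(-4\right) + 1\right) = 269 - \left(10 \left(-4\right) + 1\right) = 269 - \left(-40 + 1\right) = 269 - -39 = 269 + 39 = 308$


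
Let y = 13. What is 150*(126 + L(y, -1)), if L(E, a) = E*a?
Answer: 16950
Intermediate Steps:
150*(126 + L(y, -1)) = 150*(126 + 13*(-1)) = 150*(126 - 13) = 150*113 = 16950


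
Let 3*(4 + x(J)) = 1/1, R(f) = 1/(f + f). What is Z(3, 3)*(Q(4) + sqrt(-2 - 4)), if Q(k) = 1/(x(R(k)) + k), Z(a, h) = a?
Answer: 9 + 3*I*sqrt(6) ≈ 9.0 + 7.3485*I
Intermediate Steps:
R(f) = 1/(2*f)
x(J) = -11/3 (x(J) = -4 + (1/3)/1 = -4 + (1/3)*1 = -4 + 1/3 = -11/3)
Q(k) = 1/(-11/3 + k)
Z(3, 3)*(Q(4) + sqrt(-2 - 4)) = 3*(3/(-11 + 3*4) + sqrt(-2 - 4)) = 3*(3/(-11 + 12) + sqrt(-6)) = 3*(3/1 + I*sqrt(6)) = 3*(3*1 + I*sqrt(6)) = 3*(3 + I*sqrt(6)) = 9 + 3*I*sqrt(6)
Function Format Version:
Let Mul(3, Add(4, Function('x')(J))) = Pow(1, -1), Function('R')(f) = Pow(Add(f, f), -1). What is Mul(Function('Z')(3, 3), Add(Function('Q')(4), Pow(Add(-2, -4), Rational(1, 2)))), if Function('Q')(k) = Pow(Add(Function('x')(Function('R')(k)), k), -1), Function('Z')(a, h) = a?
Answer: Add(9, Mul(3, I, Pow(6, Rational(1, 2)))) ≈ Add(9.0000, Mul(7.3485, I))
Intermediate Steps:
Function('R')(f) = Mul(Rational(1, 2), Pow(f, -1)) (Function('R')(f) = Pow(Mul(2, f), -1) = Mul(Rational(1, 2), Pow(f, -1)))
Function('x')(J) = Rational(-11, 3) (Function('x')(J) = Add(-4, Mul(Rational(1, 3), Pow(1, -1))) = Add(-4, Mul(Rational(1, 3), 1)) = Add(-4, Rational(1, 3)) = Rational(-11, 3))
Function('Q')(k) = Pow(Add(Rational(-11, 3), k), -1)
Mul(Function('Z')(3, 3), Add(Function('Q')(4), Pow(Add(-2, -4), Rational(1, 2)))) = Mul(3, Add(Mul(3, Pow(Add(-11, Mul(3, 4)), -1)), Pow(Add(-2, -4), Rational(1, 2)))) = Mul(3, Add(Mul(3, Pow(Add(-11, 12), -1)), Pow(-6, Rational(1, 2)))) = Mul(3, Add(Mul(3, Pow(1, -1)), Mul(I, Pow(6, Rational(1, 2))))) = Mul(3, Add(Mul(3, 1), Mul(I, Pow(6, Rational(1, 2))))) = Mul(3, Add(3, Mul(I, Pow(6, Rational(1, 2))))) = Add(9, Mul(3, I, Pow(6, Rational(1, 2))))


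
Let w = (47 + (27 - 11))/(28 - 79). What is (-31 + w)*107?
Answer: -58636/17 ≈ -3449.2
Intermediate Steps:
w = -21/17 (w = (47 + 16)/(-51) = 63*(-1/51) = -21/17 ≈ -1.2353)
(-31 + w)*107 = (-31 - 21/17)*107 = -548/17*107 = -58636/17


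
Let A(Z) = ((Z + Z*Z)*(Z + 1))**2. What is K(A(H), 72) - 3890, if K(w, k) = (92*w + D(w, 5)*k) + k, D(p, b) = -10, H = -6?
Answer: 2065462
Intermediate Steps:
A(Z) = (1 + Z)**2*(Z + Z**2)**2 (A(Z) = ((Z + Z**2)*(1 + Z))**2 = ((1 + Z)*(Z + Z**2))**2 = (1 + Z)**2*(Z + Z**2)**2)
K(w, k) = -9*k + 92*w (K(w, k) = (92*w - 10*k) + k = (-10*k + 92*w) + k = -9*k + 92*w)
K(A(H), 72) - 3890 = (-9*72 + 92*((-6)**2*(1 - 6)**4)) - 3890 = (-648 + 92*(36*(-5)**4)) - 3890 = (-648 + 92*(36*625)) - 3890 = (-648 + 92*22500) - 3890 = (-648 + 2070000) - 3890 = 2069352 - 3890 = 2065462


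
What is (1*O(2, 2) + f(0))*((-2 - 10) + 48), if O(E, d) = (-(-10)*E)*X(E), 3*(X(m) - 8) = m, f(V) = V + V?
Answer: 6240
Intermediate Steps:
f(V) = 2*V
X(m) = 8 + m/3
O(E, d) = 10*E*(8 + E/3) (O(E, d) = (-(-10)*E)*(8 + E/3) = (10*E)*(8 + E/3) = 10*E*(8 + E/3))
(1*O(2, 2) + f(0))*((-2 - 10) + 48) = (1*((10/3)*2*(24 + 2)) + 2*0)*((-2 - 10) + 48) = (1*((10/3)*2*26) + 0)*(-12 + 48) = (1*(520/3) + 0)*36 = (520/3 + 0)*36 = (520/3)*36 = 6240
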